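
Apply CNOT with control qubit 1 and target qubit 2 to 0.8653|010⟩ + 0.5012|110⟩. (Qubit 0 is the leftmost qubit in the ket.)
0.8653|011⟩ + 0.5012|111⟩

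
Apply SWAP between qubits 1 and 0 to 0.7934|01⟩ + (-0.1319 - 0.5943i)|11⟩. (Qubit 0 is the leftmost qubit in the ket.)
0.7934|10⟩ + (-0.1319 - 0.5943i)|11⟩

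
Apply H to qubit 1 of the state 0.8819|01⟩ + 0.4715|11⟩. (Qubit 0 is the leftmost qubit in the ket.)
0.6236|00⟩ - 0.6236|01⟩ + 0.3334|10⟩ - 0.3334|11⟩

H on qubit 1 mixes each pair of kets that differ only in qubit 1: amplitudes (a, b) of (|…0…⟩, |…1…⟩) become ((a + b)/√2, (a − b)/√2). Kets absent from the input have amplitude 0.
(|00⟩, |01⟩): (a, b) = (0, 0.8819) → (0.6236, -0.6236)
(|10⟩, |11⟩): (a, b) = (0, 0.4715) → (0.3334, -0.3334)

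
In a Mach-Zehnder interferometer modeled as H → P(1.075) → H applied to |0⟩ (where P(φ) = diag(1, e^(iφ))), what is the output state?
(0.7379 + 0.4398i)|0⟩ + (0.2621 - 0.4398i)|1⟩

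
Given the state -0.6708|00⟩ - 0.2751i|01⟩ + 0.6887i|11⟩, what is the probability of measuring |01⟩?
0.07568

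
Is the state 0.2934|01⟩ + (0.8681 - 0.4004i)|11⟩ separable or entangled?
Separable

Writing the state as a|00⟩ + b|01⟩ + c|10⟩ + d|11⟩, it is a product state iff ad − bc = 0.
Here (a, b, c, d) = (0, 0.2934, 0, (0.8681 - 0.4004i)): ad − bc = (0)(0.8681 - 0.4004i) − (0.2934)(0) = 0, so the state is separable.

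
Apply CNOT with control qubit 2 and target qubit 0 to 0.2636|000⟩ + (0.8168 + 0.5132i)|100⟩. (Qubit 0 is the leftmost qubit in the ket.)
0.2636|000⟩ + (0.8168 + 0.5132i)|100⟩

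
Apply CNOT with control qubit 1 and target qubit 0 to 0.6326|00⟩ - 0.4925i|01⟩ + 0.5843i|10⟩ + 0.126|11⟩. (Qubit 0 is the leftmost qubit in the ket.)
0.6326|00⟩ + 0.126|01⟩ + 0.5843i|10⟩ - 0.4925i|11⟩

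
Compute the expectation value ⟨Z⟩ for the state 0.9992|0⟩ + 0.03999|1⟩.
0.9968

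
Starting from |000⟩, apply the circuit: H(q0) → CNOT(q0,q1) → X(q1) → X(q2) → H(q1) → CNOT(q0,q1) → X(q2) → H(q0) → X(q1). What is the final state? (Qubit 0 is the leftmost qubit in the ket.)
1/√2|010⟩ - 1/√2|100⟩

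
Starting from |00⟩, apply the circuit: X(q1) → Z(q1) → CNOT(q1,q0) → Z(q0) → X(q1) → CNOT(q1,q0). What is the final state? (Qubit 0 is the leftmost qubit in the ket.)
|10⟩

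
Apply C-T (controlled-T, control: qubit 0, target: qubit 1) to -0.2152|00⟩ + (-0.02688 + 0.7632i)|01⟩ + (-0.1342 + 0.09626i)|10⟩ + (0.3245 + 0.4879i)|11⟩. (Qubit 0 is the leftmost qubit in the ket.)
-0.2152|00⟩ + (-0.02688 + 0.7632i)|01⟩ + (-0.1342 + 0.09626i)|10⟩ + (-0.1155 + 0.5745i)|11⟩

C-T leaves the control-|0⟩ kets |00⟩, |01⟩ unchanged and applies T to qubit 1 on the control-|1⟩ pair (|10⟩, |11⟩).
T = [[1, 0], [0, (1/√2 + (1/√2)i)]].
With a = amp(|10⟩) = (-0.1342 + 0.09626i) and b = amp(|11⟩) = (0.3245 + 0.4879i):
new amp(|10⟩) = (1)·a = (-0.1342 + 0.09626i)
new amp(|11⟩) = (1/√2 + (1/√2)i)·b = (-0.1155 + 0.5745i)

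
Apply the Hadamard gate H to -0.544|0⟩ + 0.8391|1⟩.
0.2087|0⟩ - 0.978|1⟩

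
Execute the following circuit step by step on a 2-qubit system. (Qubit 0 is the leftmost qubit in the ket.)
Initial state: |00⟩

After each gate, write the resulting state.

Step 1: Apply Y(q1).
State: i|01⟩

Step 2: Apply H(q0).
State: (1/√2)i|01⟩ + (1/√2)i|11⟩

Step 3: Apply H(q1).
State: (1/2)i|00⟩ - (1/2)i|01⟩ + (1/2)i|10⟩ - (1/2)i|11⟩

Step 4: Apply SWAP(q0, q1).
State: (1/2)i|00⟩ + (1/2)i|01⟩ - (1/2)i|10⟩ - (1/2)i|11⟩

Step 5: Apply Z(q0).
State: (1/2)i|00⟩ + (1/2)i|01⟩ + (1/2)i|10⟩ + (1/2)i|11⟩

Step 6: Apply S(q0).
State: (1/2)i|00⟩ + (1/2)i|01⟩ - 1/2|10⟩ - 1/2|11⟩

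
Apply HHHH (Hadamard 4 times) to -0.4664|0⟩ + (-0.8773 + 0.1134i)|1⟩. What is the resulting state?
-0.4664|0⟩ + (-0.8773 + 0.1134i)|1⟩

H² = I, so an even number of Hadamards cancels: H^4 = I and the state is unchanged.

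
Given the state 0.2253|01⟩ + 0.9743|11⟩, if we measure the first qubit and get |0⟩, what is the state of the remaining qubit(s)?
|1⟩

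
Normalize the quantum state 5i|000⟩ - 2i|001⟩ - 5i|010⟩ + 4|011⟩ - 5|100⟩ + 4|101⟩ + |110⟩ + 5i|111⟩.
0.4272i|000⟩ - 0.1709i|001⟩ - 0.4272i|010⟩ + 0.3417|011⟩ - 0.4272|100⟩ + 0.3417|101⟩ + 0.08544|110⟩ + 0.4272i|111⟩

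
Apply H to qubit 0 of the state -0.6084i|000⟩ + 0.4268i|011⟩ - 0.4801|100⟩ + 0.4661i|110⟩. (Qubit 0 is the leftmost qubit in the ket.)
(-0.3395 - 0.4302i)|000⟩ + 0.3296i|010⟩ + 0.3018i|011⟩ + (0.3395 - 0.4302i)|100⟩ - 0.3296i|110⟩ + 0.3018i|111⟩

H on qubit 0 mixes each pair of kets that differ only in qubit 0: amplitudes (a, b) of (|…0…⟩, |…1…⟩) become ((a + b)/√2, (a − b)/√2). Kets absent from the input have amplitude 0.
(|000⟩, |100⟩): (a, b) = (-0.6084i, -0.4801) → ((-0.3395 - 0.4302i), (0.3395 - 0.4302i))
(|010⟩, |110⟩): (a, b) = (0, 0.4661i) → (0.3296i, -0.3296i)
(|011⟩, |111⟩): (a, b) = (0.4268i, 0) → (0.3018i, 0.3018i)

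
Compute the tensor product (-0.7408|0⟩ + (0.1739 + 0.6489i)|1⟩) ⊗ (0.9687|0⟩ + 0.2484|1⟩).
-0.7176|00⟩ - 0.184|01⟩ + (0.1685 + 0.6286i)|10⟩ + (0.0432 + 0.1612i)|11⟩

amp(|b₁b₂…⟩) = product of the factor amplitudes for bits b₁, b₂, …; only kets whose every factor amplitude is nonzero survive.
|00⟩: (-0.7408)(0.9687) = -0.7176
|01⟩: (-0.7408)(0.2484) = -0.184
|10⟩: (0.1739 + 0.6489i)(0.9687) = (0.1685 + 0.6286i)
|11⟩: (0.1739 + 0.6489i)(0.2484) = (0.0432 + 0.1612i)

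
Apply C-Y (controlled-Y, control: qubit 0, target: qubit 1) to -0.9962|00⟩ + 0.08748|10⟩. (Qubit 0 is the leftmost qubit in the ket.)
-0.9962|00⟩ + 0.08748i|11⟩

C-Y leaves the control-|0⟩ kets |00⟩, |01⟩ unchanged and applies Y to qubit 1 on the control-|1⟩ pair (|10⟩, |11⟩).
Y = [[0, -i], [i, 0]].
With a = amp(|10⟩) = 0.08748 and b = amp(|11⟩) = 0:
new amp(|10⟩) = (-i)·b = 0
new amp(|11⟩) = (i)·a = 0.08748i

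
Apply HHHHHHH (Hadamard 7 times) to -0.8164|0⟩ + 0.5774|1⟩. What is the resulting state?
-0.169|0⟩ - 0.9856|1⟩

H² = I, so H^7 = H: a single Hadamard. With (a, b) = (-0.8164, 0.5774), H gives ((a + b)/√2, (a − b)/√2) = (-0.169, -0.9856).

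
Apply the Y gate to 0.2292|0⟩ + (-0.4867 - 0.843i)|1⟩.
(-0.843 + 0.4867i)|0⟩ + 0.2292i|1⟩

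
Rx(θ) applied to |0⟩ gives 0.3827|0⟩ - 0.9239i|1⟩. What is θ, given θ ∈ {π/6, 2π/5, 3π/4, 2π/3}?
3π/4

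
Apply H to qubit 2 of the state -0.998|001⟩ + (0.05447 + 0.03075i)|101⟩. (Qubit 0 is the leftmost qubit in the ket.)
-0.7057|000⟩ + 0.7057|001⟩ + (0.03852 + 0.02174i)|100⟩ + (-0.03852 - 0.02174i)|101⟩

H on qubit 2 mixes each pair of kets that differ only in qubit 2: amplitudes (a, b) of (|…0…⟩, |…1…⟩) become ((a + b)/√2, (a − b)/√2). Kets absent from the input have amplitude 0.
(|000⟩, |001⟩): (a, b) = (0, -0.998) → (-0.7057, 0.7057)
(|100⟩, |101⟩): (a, b) = (0, (0.05447 + 0.03075i)) → ((0.03852 + 0.02174i), (-0.03852 - 0.02174i))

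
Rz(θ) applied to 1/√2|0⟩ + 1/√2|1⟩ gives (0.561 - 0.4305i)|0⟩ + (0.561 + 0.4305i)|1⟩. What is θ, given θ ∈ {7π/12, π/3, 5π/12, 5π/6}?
5π/12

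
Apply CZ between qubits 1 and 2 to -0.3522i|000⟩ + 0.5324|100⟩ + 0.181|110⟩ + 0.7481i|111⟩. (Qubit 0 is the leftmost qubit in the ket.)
-0.3522i|000⟩ + 0.5324|100⟩ + 0.181|110⟩ - 0.7481i|111⟩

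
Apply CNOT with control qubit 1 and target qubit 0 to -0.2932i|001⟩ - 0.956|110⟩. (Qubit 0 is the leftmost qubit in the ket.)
-0.2932i|001⟩ - 0.956|010⟩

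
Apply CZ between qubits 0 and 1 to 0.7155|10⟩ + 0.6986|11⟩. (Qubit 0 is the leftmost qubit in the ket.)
0.7155|10⟩ - 0.6986|11⟩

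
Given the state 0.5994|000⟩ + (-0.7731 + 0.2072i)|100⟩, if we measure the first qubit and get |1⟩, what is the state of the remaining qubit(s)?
(-0.9659 + 0.2589i)|00⟩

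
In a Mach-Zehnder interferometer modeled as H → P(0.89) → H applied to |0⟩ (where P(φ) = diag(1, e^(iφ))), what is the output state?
(0.8147 + 0.3885i)|0⟩ + (0.1853 - 0.3885i)|1⟩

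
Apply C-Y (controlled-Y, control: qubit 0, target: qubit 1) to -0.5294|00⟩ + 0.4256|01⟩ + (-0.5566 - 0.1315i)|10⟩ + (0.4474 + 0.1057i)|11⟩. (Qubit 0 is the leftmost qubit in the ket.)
-0.5294|00⟩ + 0.4256|01⟩ + (0.1057 - 0.4474i)|10⟩ + (0.1315 - 0.5566i)|11⟩

C-Y leaves the control-|0⟩ kets |00⟩, |01⟩ unchanged and applies Y to qubit 1 on the control-|1⟩ pair (|10⟩, |11⟩).
Y = [[0, -i], [i, 0]].
With a = amp(|10⟩) = (-0.5566 - 0.1315i) and b = amp(|11⟩) = (0.4474 + 0.1057i):
new amp(|10⟩) = (-i)·b = (0.1057 - 0.4474i)
new amp(|11⟩) = (i)·a = (0.1315 - 0.5566i)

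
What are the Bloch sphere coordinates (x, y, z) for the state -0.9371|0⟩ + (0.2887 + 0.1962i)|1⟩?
(-0.5411, -0.3677, 0.7563)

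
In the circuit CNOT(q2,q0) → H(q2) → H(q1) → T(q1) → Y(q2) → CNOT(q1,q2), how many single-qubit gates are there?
4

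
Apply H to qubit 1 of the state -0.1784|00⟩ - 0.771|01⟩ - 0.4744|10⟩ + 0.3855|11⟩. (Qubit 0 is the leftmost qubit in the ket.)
-0.6713|00⟩ + 0.419|01⟩ - 0.06286|10⟩ - 0.608|11⟩

H on qubit 1 mixes each pair of kets that differ only in qubit 1: amplitudes (a, b) of (|…0…⟩, |…1…⟩) become ((a + b)/√2, (a − b)/√2). Kets absent from the input have amplitude 0.
(|00⟩, |01⟩): (a, b) = (-0.1784, -0.771) → (-0.6713, 0.419)
(|10⟩, |11⟩): (a, b) = (-0.4744, 0.3855) → (-0.06286, -0.608)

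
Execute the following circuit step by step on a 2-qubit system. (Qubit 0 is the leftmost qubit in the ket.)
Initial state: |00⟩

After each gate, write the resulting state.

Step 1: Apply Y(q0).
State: i|10⟩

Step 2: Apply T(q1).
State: i|10⟩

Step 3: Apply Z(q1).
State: i|10⟩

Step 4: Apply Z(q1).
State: i|10⟩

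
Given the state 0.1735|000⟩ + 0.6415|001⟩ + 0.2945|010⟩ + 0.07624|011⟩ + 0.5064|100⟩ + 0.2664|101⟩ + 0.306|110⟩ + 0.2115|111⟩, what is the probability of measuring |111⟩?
0.04473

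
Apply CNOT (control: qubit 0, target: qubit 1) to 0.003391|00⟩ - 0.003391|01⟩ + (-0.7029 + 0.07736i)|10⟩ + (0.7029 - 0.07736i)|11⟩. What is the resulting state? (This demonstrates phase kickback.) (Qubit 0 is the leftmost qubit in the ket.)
0.003391|00⟩ - 0.003391|01⟩ + (0.7029 - 0.07736i)|10⟩ + (-0.7029 + 0.07736i)|11⟩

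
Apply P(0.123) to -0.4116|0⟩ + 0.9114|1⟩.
-0.4116|0⟩ + (0.9045 + 0.1118i)|1⟩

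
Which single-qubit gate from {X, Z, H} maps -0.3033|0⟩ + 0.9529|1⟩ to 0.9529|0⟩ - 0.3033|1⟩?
X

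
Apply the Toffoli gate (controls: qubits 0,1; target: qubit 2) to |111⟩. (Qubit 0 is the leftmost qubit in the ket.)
|110⟩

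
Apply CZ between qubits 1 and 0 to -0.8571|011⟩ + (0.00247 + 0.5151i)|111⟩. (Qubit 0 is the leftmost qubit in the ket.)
-0.8571|011⟩ + (-0.00247 - 0.5151i)|111⟩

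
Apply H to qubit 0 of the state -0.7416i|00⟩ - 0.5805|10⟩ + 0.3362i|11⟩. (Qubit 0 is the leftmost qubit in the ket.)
(-0.4105 - 0.5244i)|00⟩ + 0.2377i|01⟩ + (0.4105 - 0.5244i)|10⟩ - 0.2377i|11⟩

H on qubit 0 mixes each pair of kets that differ only in qubit 0: amplitudes (a, b) of (|…0…⟩, |…1…⟩) become ((a + b)/√2, (a − b)/√2). Kets absent from the input have amplitude 0.
(|00⟩, |10⟩): (a, b) = (-0.7416i, -0.5805) → ((-0.4105 - 0.5244i), (0.4105 - 0.5244i))
(|01⟩, |11⟩): (a, b) = (0, 0.3362i) → (0.2377i, -0.2377i)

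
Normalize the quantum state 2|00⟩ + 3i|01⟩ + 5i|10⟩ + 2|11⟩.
0.3086|00⟩ + 0.4629i|01⟩ + 0.7715i|10⟩ + 0.3086|11⟩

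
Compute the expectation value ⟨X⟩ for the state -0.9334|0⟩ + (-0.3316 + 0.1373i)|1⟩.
0.619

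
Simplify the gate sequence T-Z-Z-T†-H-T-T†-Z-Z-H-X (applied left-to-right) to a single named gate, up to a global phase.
X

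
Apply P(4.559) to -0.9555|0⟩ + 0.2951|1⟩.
-0.9555|0⟩ + (-0.04509 - 0.2916i)|1⟩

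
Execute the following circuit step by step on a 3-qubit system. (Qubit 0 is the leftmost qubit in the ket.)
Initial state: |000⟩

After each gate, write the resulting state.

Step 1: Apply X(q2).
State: |001⟩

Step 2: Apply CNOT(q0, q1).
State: |001⟩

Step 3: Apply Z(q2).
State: -|001⟩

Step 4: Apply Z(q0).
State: -|001⟩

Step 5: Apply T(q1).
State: -|001⟩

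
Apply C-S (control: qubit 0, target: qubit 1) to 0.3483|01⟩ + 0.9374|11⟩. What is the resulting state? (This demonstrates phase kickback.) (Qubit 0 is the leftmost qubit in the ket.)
0.3483|01⟩ + 0.9374i|11⟩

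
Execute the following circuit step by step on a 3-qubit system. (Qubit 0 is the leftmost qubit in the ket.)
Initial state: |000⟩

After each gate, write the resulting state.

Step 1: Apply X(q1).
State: |010⟩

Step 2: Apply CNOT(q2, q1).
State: |010⟩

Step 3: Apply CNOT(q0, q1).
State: |010⟩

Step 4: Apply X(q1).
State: |000⟩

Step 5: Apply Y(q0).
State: i|100⟩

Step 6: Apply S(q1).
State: i|100⟩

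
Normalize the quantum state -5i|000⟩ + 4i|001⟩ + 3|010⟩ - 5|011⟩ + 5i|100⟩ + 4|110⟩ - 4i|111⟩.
-0.4352i|000⟩ + 0.3482i|001⟩ + 0.2611|010⟩ - 0.4352|011⟩ + 0.4352i|100⟩ + 0.3482|110⟩ - 0.3482i|111⟩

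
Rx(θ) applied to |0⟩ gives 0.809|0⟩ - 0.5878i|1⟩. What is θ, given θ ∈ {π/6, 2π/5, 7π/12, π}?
2π/5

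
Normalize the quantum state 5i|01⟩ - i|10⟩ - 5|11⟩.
0.7001i|01⟩ - 0.14i|10⟩ - 0.7001|11⟩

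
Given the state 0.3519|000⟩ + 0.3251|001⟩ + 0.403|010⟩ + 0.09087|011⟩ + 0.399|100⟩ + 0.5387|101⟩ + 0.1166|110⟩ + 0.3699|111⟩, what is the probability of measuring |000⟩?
0.1238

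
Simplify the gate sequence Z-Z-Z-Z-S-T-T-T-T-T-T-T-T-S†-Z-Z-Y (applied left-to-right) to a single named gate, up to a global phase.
Y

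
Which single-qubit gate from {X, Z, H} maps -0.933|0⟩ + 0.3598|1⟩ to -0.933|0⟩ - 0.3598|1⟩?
Z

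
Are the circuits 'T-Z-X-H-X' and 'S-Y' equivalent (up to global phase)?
No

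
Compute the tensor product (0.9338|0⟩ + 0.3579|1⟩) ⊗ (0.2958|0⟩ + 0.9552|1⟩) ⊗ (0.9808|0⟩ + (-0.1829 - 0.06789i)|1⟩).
0.2709|000⟩ + (-0.05052 - 0.01875i)|001⟩ + 0.8748|010⟩ + (-0.1631 - 0.06056i)|011⟩ + 0.1038|100⟩ + (-0.01936 - 0.007187i)|101⟩ + 0.3353|110⟩ + (-0.06253 - 0.02321i)|111⟩

amp(|b₁b₂…⟩) = product of the factor amplitudes for bits b₁, b₂, …; only kets whose every factor amplitude is nonzero survive.
|000⟩: (0.9338)(0.2958)(0.9808) = 0.2709
|001⟩: (0.9338)(0.2958)(-0.1829 - 0.06789i) = (-0.05052 - 0.01875i)
|010⟩: (0.9338)(0.9552)(0.9808) = 0.8748
|011⟩: (0.9338)(0.9552)(-0.1829 - 0.06789i) = (-0.1631 - 0.06056i)
|100⟩: (0.3579)(0.2958)(0.9808) = 0.1038
|101⟩: (0.3579)(0.2958)(-0.1829 - 0.06789i) = (-0.01936 - 0.007187i)
|110⟩: (0.3579)(0.9552)(0.9808) = 0.3353
|111⟩: (0.3579)(0.9552)(-0.1829 - 0.06789i) = (-0.06253 - 0.02321i)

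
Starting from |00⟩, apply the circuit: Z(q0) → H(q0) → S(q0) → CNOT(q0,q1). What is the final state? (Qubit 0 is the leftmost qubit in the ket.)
1/√2|00⟩ + (1/√2)i|11⟩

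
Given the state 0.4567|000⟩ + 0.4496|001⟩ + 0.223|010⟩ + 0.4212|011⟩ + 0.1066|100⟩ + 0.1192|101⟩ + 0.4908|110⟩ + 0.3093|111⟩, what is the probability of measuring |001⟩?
0.2021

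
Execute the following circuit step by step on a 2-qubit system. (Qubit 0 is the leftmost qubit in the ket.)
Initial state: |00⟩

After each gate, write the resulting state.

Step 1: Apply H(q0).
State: 1/√2|00⟩ + 1/√2|10⟩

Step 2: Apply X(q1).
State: 1/√2|01⟩ + 1/√2|11⟩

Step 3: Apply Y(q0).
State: -(1/√2)i|01⟩ + (1/√2)i|11⟩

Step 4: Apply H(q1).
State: -(1/2)i|00⟩ + (1/2)i|01⟩ + (1/2)i|10⟩ - (1/2)i|11⟩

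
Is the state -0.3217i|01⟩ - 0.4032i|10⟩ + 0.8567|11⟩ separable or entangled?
Entangled

Writing the state as a|00⟩ + b|01⟩ + c|10⟩ + d|11⟩, it is a product state iff ad − bc = 0.
Here (a, b, c, d) = (0, -0.3217i, -0.4032i, 0.8567): ad − bc = (0)(0.8567) − (-0.3217i)(-0.4032i) = 0.1297 ≠ 0, so the state is entangled.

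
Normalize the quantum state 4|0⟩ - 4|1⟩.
1/√2|0⟩ - 1/√2|1⟩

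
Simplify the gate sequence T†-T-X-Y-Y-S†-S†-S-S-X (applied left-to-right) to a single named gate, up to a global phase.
I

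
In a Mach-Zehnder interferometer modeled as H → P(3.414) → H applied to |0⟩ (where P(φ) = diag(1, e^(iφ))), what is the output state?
(0.01844 - 0.1345i)|0⟩ + (0.9816 + 0.1345i)|1⟩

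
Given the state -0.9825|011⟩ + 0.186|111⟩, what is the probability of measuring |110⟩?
0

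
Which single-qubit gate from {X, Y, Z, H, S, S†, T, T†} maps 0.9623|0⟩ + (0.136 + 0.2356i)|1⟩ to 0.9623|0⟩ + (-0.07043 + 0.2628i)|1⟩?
T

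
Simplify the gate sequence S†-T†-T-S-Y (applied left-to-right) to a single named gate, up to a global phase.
Y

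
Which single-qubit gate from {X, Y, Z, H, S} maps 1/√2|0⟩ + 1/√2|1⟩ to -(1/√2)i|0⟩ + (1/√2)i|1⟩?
Y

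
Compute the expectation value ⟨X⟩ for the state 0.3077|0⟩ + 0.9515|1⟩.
0.5856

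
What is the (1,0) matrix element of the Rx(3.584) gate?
-0.9756i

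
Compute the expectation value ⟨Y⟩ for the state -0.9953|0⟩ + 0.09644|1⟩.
0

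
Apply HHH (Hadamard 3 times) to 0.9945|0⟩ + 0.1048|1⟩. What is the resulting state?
0.7773|0⟩ + 0.6291|1⟩

H² = I, so H^3 = H: a single Hadamard. With (a, b) = (0.9945, 0.1048), H gives ((a + b)/√2, (a − b)/√2) = (0.7773, 0.6291).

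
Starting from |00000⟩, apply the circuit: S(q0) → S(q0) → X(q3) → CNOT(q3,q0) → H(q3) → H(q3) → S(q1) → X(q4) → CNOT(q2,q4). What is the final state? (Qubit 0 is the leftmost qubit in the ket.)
|10011⟩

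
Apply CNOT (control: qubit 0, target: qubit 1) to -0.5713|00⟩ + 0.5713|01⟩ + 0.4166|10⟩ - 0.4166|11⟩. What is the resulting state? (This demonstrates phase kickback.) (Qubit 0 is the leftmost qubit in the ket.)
-0.5713|00⟩ + 0.5713|01⟩ - 0.4166|10⟩ + 0.4166|11⟩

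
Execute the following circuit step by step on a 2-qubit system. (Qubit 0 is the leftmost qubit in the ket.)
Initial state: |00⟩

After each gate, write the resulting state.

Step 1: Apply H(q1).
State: 1/√2|00⟩ + 1/√2|01⟩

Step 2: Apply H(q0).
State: 1/2|00⟩ + 1/2|01⟩ + 1/2|10⟩ + 1/2|11⟩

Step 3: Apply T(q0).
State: 1/2|00⟩ + 1/2|01⟩ + (1/√8 + (1/√8)i)|10⟩ + (1/√8 + (1/√8)i)|11⟩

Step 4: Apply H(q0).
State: (0.6036 + 0.25i)|00⟩ + (0.6036 + 0.25i)|01⟩ + (0.1036 - 0.25i)|10⟩ + (0.1036 - 0.25i)|11⟩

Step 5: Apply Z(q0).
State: (0.6036 + 0.25i)|00⟩ + (0.6036 + 0.25i)|01⟩ + (-0.1036 + 0.25i)|10⟩ + (-0.1036 + 0.25i)|11⟩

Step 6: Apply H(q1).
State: (0.8536 + (1/√8)i)|00⟩ + (-0.1464 + (1/√8)i)|10⟩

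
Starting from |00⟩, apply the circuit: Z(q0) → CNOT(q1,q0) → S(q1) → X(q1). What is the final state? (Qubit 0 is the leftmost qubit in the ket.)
|01⟩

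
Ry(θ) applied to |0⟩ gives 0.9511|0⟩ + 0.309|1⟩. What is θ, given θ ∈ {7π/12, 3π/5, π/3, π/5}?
π/5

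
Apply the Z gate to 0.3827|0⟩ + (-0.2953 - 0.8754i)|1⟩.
0.3827|0⟩ + (0.2953 + 0.8754i)|1⟩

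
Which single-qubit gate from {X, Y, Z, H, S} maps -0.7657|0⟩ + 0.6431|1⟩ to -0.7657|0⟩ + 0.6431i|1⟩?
S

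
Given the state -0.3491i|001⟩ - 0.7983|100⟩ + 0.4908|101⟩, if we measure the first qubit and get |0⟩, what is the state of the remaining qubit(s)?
-i|01⟩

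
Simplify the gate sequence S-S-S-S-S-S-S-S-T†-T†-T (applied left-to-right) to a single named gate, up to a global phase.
T†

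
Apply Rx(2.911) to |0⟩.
0.115|0⟩ - 0.9934i|1⟩

Rx(2.911) = [[cos(θ/2), −i·sin(θ/2)], [−i·sin(θ/2), cos(θ/2)]]; θ = 2.911, cos(θ/2) ≈ 0.115041, sin(θ/2) ≈ 0.993361.
With a = amp(|0⟩) = 1 and b = amp(|1⟩) = 0:
new amp(|0⟩) = (0.115041)·a + (-0.993361i)·b = 0.115
new amp(|1⟩) = (-0.993361i)·a + (0.115041)·b = -0.9934i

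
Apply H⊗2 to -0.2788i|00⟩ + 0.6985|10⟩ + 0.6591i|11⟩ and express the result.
(0.3493 + 0.1902i)|00⟩ + (0.3493 - 0.469i)|01⟩ + (-0.3493 - 0.469i)|10⟩ + (-0.3493 + 0.1902i)|11⟩

H⊗2 gives amp(|y⟩) = (1/2) Σ_x (−1)^(x·y) amp(|x⟩), where x·y is the number of positions in which both x and y have a 1.
|00⟩: (-0.2788i + 0.6985 + 0.6591i)/2 = (0.3493 + 0.1902i)
|01⟩: (-0.2788i + 0.6985 - 0.6591i)/2 = (0.3493 - 0.469i)
|10⟩: (-0.2788i - 0.6985 - 0.6591i)/2 = (-0.3493 - 0.469i)
|11⟩: (-0.2788i - 0.6985 + 0.6591i)/2 = (-0.3493 + 0.1902i)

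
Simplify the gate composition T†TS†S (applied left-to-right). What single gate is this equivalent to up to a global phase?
I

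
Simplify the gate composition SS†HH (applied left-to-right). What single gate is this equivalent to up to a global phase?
I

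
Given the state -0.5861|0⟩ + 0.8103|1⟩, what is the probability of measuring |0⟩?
0.3435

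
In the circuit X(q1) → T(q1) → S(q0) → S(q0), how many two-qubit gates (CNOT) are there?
0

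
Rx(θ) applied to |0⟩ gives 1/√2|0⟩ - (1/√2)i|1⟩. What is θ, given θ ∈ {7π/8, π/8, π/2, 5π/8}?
π/2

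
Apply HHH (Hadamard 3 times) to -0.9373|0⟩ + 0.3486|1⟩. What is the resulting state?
-0.4163|0⟩ - 0.9093|1⟩

H² = I, so H^3 = H: a single Hadamard. With (a, b) = (-0.9373, 0.3486), H gives ((a + b)/√2, (a − b)/√2) = (-0.4163, -0.9093).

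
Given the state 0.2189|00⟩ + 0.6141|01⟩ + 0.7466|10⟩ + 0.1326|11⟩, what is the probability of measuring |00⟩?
0.04792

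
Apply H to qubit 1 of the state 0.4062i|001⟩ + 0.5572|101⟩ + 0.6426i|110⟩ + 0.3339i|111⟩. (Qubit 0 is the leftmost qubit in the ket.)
0.2872i|001⟩ + 0.2872i|011⟩ + 0.4544i|100⟩ + (0.394 + 0.2361i)|101⟩ - 0.4544i|110⟩ + (0.394 - 0.2361i)|111⟩

H on qubit 1 mixes each pair of kets that differ only in qubit 1: amplitudes (a, b) of (|…0…⟩, |…1…⟩) become ((a + b)/√2, (a − b)/√2). Kets absent from the input have amplitude 0.
(|001⟩, |011⟩): (a, b) = (0.4062i, 0) → (0.2872i, 0.2872i)
(|100⟩, |110⟩): (a, b) = (0, 0.6426i) → (0.4544i, -0.4544i)
(|101⟩, |111⟩): (a, b) = (0.5572, 0.3339i) → ((0.394 + 0.2361i), (0.394 - 0.2361i))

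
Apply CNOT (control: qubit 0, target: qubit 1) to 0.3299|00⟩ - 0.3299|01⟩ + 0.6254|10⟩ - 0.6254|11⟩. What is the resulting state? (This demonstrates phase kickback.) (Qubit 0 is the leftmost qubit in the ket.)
0.3299|00⟩ - 0.3299|01⟩ - 0.6254|10⟩ + 0.6254|11⟩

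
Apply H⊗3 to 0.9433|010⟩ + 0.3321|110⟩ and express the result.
0.4509|000⟩ + 0.4509|001⟩ - 0.4509|010⟩ - 0.4509|011⟩ + 0.2161|100⟩ + 0.2161|101⟩ - 0.2161|110⟩ - 0.2161|111⟩

H⊗3 gives amp(|y⟩) = (1/2√2) Σ_x (−1)^(x·y) amp(|x⟩), where x·y is the number of positions in which both x and y have a 1.
|000⟩: (0.9433 + 0.3321)/(2√2) = 0.4509
|001⟩: (0.9433 + 0.3321)/(2√2) = 0.4509
|010⟩: (-0.9433 - 0.3321)/(2√2) = -0.4509
|011⟩: (-0.9433 - 0.3321)/(2√2) = -0.4509
|100⟩: (0.9433 - 0.3321)/(2√2) = 0.2161
|101⟩: (0.9433 - 0.3321)/(2√2) = 0.2161
|110⟩: (-0.9433 + 0.3321)/(2√2) = -0.2161
|111⟩: (-0.9433 + 0.3321)/(2√2) = -0.2161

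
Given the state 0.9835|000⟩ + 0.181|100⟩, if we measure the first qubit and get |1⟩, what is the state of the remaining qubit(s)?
|00⟩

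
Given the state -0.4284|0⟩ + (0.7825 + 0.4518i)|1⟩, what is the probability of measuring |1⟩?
0.8164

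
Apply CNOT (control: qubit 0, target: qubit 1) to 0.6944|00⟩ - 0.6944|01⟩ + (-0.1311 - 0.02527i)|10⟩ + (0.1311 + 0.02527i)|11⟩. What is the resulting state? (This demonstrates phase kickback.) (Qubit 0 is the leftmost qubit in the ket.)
0.6944|00⟩ - 0.6944|01⟩ + (0.1311 + 0.02527i)|10⟩ + (-0.1311 - 0.02527i)|11⟩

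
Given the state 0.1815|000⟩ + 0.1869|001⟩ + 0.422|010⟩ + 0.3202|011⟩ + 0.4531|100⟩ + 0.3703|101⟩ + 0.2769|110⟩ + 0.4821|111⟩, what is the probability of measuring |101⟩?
0.1371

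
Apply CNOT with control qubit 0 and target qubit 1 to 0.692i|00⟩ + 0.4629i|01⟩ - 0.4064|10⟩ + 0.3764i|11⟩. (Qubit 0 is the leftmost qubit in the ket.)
0.692i|00⟩ + 0.4629i|01⟩ + 0.3764i|10⟩ - 0.4064|11⟩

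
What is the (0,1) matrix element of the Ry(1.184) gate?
-0.558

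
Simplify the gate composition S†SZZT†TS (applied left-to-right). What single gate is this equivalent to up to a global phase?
S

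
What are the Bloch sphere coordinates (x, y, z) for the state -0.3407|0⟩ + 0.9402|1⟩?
(-0.6407, 0, -0.7679)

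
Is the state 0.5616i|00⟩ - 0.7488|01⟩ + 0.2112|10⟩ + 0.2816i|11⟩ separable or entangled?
Separable

Writing the state as a|00⟩ + b|01⟩ + c|10⟩ + d|11⟩, it is a product state iff ad − bc = 0.
Here (a, b, c, d) = (0.5616i, -0.7488, 0.2112, 0.2816i): ad − bc = (0.5616i)(0.2816i) − (-0.7488)(0.2112) = 0, so the state is separable.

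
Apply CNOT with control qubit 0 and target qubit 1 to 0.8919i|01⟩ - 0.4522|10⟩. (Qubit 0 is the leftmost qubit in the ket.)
0.8919i|01⟩ - 0.4522|11⟩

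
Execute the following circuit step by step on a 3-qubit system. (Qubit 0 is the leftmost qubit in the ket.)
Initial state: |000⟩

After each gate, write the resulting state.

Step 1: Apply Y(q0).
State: i|100⟩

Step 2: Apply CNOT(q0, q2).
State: i|101⟩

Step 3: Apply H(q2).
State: (1/√2)i|100⟩ - (1/√2)i|101⟩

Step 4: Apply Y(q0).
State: 1/√2|000⟩ - 1/√2|001⟩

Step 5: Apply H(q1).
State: 1/2|000⟩ - 1/2|001⟩ + 1/2|010⟩ - 1/2|011⟩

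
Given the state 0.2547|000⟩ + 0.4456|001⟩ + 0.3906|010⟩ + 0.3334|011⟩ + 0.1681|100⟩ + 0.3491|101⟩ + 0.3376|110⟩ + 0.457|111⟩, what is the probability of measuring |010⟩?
0.1526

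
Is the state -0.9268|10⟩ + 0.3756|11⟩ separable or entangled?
Separable

Writing the state as a|00⟩ + b|01⟩ + c|10⟩ + d|11⟩, it is a product state iff ad − bc = 0.
Here (a, b, c, d) = (0, 0, -0.9268, 0.3756): ad − bc = (0)(0.3756) − (0)(-0.9268) = 0, so the state is separable.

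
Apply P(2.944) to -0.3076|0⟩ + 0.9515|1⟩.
-0.3076|0⟩ + (-0.933 + 0.1868i)|1⟩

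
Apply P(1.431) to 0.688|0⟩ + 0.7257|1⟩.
0.688|0⟩ + (0.1011 + 0.7186i)|1⟩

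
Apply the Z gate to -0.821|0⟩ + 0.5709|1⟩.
-0.821|0⟩ - 0.5709|1⟩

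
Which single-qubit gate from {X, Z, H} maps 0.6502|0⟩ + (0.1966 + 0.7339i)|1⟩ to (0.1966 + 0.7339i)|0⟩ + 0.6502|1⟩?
X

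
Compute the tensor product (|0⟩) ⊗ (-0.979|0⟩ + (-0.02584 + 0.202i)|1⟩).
-0.979|00⟩ + (-0.02584 + 0.202i)|01⟩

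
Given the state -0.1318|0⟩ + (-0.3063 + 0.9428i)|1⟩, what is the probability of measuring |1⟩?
0.9827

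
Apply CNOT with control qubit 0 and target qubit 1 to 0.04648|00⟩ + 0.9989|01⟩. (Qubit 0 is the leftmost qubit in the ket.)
0.04648|00⟩ + 0.9989|01⟩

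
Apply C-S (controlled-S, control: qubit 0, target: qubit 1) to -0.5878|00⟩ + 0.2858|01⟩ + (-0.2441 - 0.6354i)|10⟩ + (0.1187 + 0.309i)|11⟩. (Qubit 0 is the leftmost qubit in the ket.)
-0.5878|00⟩ + 0.2858|01⟩ + (-0.2441 - 0.6354i)|10⟩ + (-0.309 + 0.1187i)|11⟩

C-S leaves the control-|0⟩ kets |00⟩, |01⟩ unchanged and applies S to qubit 1 on the control-|1⟩ pair (|10⟩, |11⟩).
S = [[1, 0], [0, i]].
With a = amp(|10⟩) = (-0.2441 - 0.6354i) and b = amp(|11⟩) = (0.1187 + 0.309i):
new amp(|10⟩) = (1)·a = (-0.2441 - 0.6354i)
new amp(|11⟩) = (i)·b = (-0.309 + 0.1187i)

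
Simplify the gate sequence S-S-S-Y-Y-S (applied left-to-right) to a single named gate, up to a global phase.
I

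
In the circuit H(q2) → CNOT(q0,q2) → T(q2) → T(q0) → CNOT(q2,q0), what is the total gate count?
5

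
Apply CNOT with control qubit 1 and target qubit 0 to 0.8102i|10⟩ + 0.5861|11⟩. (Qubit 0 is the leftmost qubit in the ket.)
0.5861|01⟩ + 0.8102i|10⟩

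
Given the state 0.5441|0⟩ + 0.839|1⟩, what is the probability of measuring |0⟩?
0.296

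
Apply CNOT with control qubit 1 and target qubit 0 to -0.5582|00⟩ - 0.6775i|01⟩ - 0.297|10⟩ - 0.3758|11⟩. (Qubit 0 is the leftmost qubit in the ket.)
-0.5582|00⟩ - 0.3758|01⟩ - 0.297|10⟩ - 0.6775i|11⟩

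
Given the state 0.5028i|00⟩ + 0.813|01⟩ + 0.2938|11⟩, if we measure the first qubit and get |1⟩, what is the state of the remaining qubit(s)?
|1⟩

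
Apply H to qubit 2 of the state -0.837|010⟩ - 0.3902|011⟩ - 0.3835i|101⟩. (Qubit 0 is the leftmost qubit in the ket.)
-0.8678|010⟩ - 0.3159|011⟩ - 0.2712i|100⟩ + 0.2712i|101⟩

H on qubit 2 mixes each pair of kets that differ only in qubit 2: amplitudes (a, b) of (|…0…⟩, |…1…⟩) become ((a + b)/√2, (a − b)/√2). Kets absent from the input have amplitude 0.
(|010⟩, |011⟩): (a, b) = (-0.837, -0.3902) → (-0.8678, -0.3159)
(|100⟩, |101⟩): (a, b) = (0, -0.3835i) → (-0.2712i, 0.2712i)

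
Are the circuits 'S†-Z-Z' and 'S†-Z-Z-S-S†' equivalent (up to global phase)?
Yes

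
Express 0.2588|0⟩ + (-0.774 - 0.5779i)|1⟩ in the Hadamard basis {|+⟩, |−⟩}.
(-0.3643 - 0.4086i)|+⟩ + (0.7303 + 0.4086i)|−⟩

With |ψ⟩ = α|0⟩ + β|1⟩, the Hadamard-basis coefficients are ⟨+|ψ⟩ = (α + β)/√2 and ⟨−|ψ⟩ = (α − β)/√2.
Here α = 0.2588, β = (-0.774 - 0.5779i): (α + β)/√2 = (-0.3643 - 0.4086i), (α − β)/√2 = (0.7303 + 0.4086i).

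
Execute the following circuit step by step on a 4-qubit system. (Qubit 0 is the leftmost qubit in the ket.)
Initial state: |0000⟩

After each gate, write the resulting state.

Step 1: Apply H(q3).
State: 1/√2|0000⟩ + 1/√2|0001⟩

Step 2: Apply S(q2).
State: 1/√2|0000⟩ + 1/√2|0001⟩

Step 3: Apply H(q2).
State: 1/2|0000⟩ + 1/2|0001⟩ + 1/2|0010⟩ + 1/2|0011⟩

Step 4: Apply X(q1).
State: 1/2|0100⟩ + 1/2|0101⟩ + 1/2|0110⟩ + 1/2|0111⟩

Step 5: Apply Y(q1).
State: -(1/2)i|0000⟩ - (1/2)i|0001⟩ - (1/2)i|0010⟩ - (1/2)i|0011⟩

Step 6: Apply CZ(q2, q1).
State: -(1/2)i|0000⟩ - (1/2)i|0001⟩ - (1/2)i|0010⟩ - (1/2)i|0011⟩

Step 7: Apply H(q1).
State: -(1/√8)i|0000⟩ - (1/√8)i|0001⟩ - (1/√8)i|0010⟩ - (1/√8)i|0011⟩ - (1/√8)i|0100⟩ - (1/√8)i|0101⟩ - (1/√8)i|0110⟩ - (1/√8)i|0111⟩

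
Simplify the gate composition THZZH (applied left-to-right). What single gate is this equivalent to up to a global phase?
T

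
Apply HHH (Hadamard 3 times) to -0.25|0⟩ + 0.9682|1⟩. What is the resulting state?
0.5078|0⟩ - 0.8614|1⟩

H² = I, so H^3 = H: a single Hadamard. With (a, b) = (-0.25, 0.9682), H gives ((a + b)/√2, (a − b)/√2) = (0.5078, -0.8614).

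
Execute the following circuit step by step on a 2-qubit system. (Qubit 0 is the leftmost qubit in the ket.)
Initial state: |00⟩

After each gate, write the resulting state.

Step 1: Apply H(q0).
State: 1/√2|00⟩ + 1/√2|10⟩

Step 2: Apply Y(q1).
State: (1/√2)i|01⟩ + (1/√2)i|11⟩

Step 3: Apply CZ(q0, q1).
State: (1/√2)i|01⟩ - (1/√2)i|11⟩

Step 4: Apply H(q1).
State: (1/2)i|00⟩ - (1/2)i|01⟩ - (1/2)i|10⟩ + (1/2)i|11⟩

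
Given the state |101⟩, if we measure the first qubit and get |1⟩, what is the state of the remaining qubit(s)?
|01⟩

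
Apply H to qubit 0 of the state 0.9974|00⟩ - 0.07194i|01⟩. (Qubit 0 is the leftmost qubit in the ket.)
0.7053|00⟩ - 0.05087i|01⟩ + 0.7053|10⟩ - 0.05087i|11⟩

H on qubit 0 mixes each pair of kets that differ only in qubit 0: amplitudes (a, b) of (|…0…⟩, |…1…⟩) become ((a + b)/√2, (a − b)/√2). Kets absent from the input have amplitude 0.
(|00⟩, |10⟩): (a, b) = (0.9974, 0) → (0.7053, 0.7053)
(|01⟩, |11⟩): (a, b) = (-0.07194i, 0) → (-0.05087i, -0.05087i)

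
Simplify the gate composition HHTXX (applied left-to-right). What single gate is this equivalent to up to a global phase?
T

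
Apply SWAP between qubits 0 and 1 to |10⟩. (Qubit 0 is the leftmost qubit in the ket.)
|01⟩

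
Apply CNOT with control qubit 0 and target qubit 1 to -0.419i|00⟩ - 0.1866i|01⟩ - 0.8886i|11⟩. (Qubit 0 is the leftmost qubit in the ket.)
-0.419i|00⟩ - 0.1866i|01⟩ - 0.8886i|10⟩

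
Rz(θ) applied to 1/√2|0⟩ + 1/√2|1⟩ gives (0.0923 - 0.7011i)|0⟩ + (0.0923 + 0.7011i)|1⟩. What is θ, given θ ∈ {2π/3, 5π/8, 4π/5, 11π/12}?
11π/12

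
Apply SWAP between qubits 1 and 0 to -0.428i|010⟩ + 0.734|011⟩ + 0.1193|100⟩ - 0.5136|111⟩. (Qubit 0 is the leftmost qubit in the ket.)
0.1193|010⟩ - 0.428i|100⟩ + 0.734|101⟩ - 0.5136|111⟩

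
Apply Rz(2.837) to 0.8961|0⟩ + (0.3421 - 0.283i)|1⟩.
(0.1359 - 0.8857i)|0⟩ + (0.3316 + 0.2952i)|1⟩

Rz(2.837) = [[e^(−iθ/2), 0], [0, e^(iθ/2)]] with e^(±iθ/2) = cos(θ/2) ± i·sin(θ/2); θ = 2.837, cos(θ/2) ≈ 0.151708, sin(θ/2) ≈ 0.988425.
With a = amp(|0⟩) = 0.8961 and b = amp(|1⟩) = (0.3421 - 0.283i):
new amp(|0⟩) = (0.151708 - 0.988425i)·a = (0.1359 - 0.8857i)
new amp(|1⟩) = (0.151708 + 0.988425i)·b = (0.3316 + 0.2952i)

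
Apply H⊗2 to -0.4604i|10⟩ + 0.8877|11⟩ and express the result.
(0.4439 - 0.2302i)|00⟩ + (-0.4439 - 0.2302i)|01⟩ + (-0.4439 + 0.2302i)|10⟩ + (0.4439 + 0.2302i)|11⟩

H⊗2 gives amp(|y⟩) = (1/2) Σ_x (−1)^(x·y) amp(|x⟩), where x·y is the number of positions in which both x and y have a 1.
|00⟩: (-0.4604i + 0.8877)/2 = (0.4439 - 0.2302i)
|01⟩: (-0.4604i - 0.8877)/2 = (-0.4439 - 0.2302i)
|10⟩: (0.4604i - 0.8877)/2 = (-0.4439 + 0.2302i)
|11⟩: (0.4604i + 0.8877)/2 = (0.4439 + 0.2302i)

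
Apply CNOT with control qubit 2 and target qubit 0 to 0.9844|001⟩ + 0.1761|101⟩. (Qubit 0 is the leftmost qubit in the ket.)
0.1761|001⟩ + 0.9844|101⟩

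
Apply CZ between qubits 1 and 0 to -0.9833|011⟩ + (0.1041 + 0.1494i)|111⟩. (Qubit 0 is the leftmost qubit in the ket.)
-0.9833|011⟩ + (-0.1041 - 0.1494i)|111⟩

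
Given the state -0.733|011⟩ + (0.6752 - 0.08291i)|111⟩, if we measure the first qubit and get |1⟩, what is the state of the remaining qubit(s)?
(0.9925 - 0.1219i)|11⟩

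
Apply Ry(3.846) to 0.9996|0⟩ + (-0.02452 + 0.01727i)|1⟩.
(-0.3218 - 0.01621i)|0⟩ + (0.9467 - 0.005958i)|1⟩

Ry(3.846) = [[cos(θ/2), −sin(θ/2)], [sin(θ/2), cos(θ/2)]]; θ = 3.846, cos(θ/2) ≈ -0.344967, sin(θ/2) ≈ 0.938615.
With a = amp(|0⟩) = 0.9996 and b = amp(|1⟩) = (-0.02452 + 0.01727i):
new amp(|0⟩) = (-0.344967)·a + (-0.938615)·b = (-0.3218 - 0.01621i)
new amp(|1⟩) = (0.938615)·a + (-0.344967)·b = (0.9467 - 0.005958i)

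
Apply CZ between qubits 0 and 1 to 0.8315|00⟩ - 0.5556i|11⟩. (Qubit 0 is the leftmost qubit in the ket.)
0.8315|00⟩ + 0.5556i|11⟩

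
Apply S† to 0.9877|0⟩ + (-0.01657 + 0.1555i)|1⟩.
0.9877|0⟩ + (0.1555 + 0.01657i)|1⟩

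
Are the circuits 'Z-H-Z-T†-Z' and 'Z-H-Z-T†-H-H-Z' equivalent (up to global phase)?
Yes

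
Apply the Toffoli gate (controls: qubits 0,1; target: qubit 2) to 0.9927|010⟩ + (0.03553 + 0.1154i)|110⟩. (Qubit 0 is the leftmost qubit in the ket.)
0.9927|010⟩ + (0.03553 + 0.1154i)|111⟩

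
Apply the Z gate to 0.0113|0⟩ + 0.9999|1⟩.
0.0113|0⟩ - 0.9999|1⟩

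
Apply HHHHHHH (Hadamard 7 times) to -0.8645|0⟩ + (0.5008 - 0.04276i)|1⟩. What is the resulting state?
(-0.2572 - 0.03024i)|0⟩ + (-0.9654 + 0.03024i)|1⟩

H² = I, so H^7 = H: a single Hadamard. With (a, b) = (-0.8645, (0.5008 - 0.04276i)), H gives ((a + b)/√2, (a − b)/√2) = ((-0.2572 - 0.03024i), (-0.9654 + 0.03024i)).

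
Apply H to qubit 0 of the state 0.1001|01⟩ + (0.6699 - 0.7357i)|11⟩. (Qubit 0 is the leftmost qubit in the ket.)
(0.5445 - 0.5202i)|01⟩ + (-0.4029 + 0.5202i)|11⟩

H on qubit 0 mixes each pair of kets that differ only in qubit 0: amplitudes (a, b) of (|…0…⟩, |…1…⟩) become ((a + b)/√2, (a − b)/√2). Kets absent from the input have amplitude 0.
(|01⟩, |11⟩): (a, b) = (0.1001, (0.6699 - 0.7357i)) → ((0.5445 - 0.5202i), (-0.4029 + 0.5202i))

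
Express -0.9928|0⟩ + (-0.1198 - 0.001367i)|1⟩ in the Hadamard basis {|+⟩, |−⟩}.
(-0.7867 - 0.0009666i)|+⟩ + (-0.6173 + 0.0009666i)|−⟩

With |ψ⟩ = α|0⟩ + β|1⟩, the Hadamard-basis coefficients are ⟨+|ψ⟩ = (α + β)/√2 and ⟨−|ψ⟩ = (α − β)/√2.
Here α = -0.9928, β = (-0.1198 - 0.001367i): (α + β)/√2 = (-0.7867 - 0.0009666i), (α − β)/√2 = (-0.6173 + 0.0009666i).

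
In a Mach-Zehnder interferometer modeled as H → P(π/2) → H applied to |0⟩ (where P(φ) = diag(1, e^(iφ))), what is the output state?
(1/2 + (1/2)i)|0⟩ + (1/2 - (1/2)i)|1⟩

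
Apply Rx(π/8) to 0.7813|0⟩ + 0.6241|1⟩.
(0.7663 - 0.1218i)|0⟩ + (0.6121 - 0.1524i)|1⟩

Rx(π/8) = [[cos(θ/2), −i·sin(θ/2)], [−i·sin(θ/2), cos(θ/2)]]; θ = π/8, cos(θ/2) ≈ 0.980785, sin(θ/2) ≈ 0.19509.
With a = amp(|0⟩) = 0.7813 and b = amp(|1⟩) = 0.6241:
new amp(|0⟩) = (0.980785)·a + (-0.19509i)·b = (0.7663 - 0.1218i)
new amp(|1⟩) = (-0.19509i)·a + (0.980785)·b = (0.6121 - 0.1524i)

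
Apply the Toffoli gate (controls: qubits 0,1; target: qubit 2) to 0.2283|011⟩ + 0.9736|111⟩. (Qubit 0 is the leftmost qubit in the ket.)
0.2283|011⟩ + 0.9736|110⟩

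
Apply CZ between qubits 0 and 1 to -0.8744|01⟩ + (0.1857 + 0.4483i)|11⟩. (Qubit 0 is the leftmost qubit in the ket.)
-0.8744|01⟩ + (-0.1857 - 0.4483i)|11⟩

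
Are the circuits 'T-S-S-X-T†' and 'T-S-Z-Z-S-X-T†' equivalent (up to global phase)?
Yes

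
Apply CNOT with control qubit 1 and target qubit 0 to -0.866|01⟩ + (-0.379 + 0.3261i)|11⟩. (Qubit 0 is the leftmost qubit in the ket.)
(-0.379 + 0.3261i)|01⟩ - 0.866|11⟩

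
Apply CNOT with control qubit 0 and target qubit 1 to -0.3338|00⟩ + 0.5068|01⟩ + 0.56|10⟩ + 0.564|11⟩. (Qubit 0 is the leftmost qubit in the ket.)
-0.3338|00⟩ + 0.5068|01⟩ + 0.564|10⟩ + 0.56|11⟩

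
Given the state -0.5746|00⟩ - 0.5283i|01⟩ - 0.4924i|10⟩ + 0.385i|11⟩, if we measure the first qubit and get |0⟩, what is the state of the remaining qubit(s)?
-0.7361|0⟩ - 0.6768i|1⟩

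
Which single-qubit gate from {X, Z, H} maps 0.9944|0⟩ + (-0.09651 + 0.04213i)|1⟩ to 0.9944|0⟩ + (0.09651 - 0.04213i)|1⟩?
Z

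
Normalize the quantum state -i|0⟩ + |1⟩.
-(1/√2)i|0⟩ + 1/√2|1⟩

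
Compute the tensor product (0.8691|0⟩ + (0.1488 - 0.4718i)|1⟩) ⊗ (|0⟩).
0.8691|00⟩ + (0.1488 - 0.4718i)|10⟩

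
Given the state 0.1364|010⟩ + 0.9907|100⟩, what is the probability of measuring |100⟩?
0.9815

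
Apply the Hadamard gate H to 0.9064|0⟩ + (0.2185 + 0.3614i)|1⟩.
(0.7954 + 0.2555i)|0⟩ + (0.4864 - 0.2555i)|1⟩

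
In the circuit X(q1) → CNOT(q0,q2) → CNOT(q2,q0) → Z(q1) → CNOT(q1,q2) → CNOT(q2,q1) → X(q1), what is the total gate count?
7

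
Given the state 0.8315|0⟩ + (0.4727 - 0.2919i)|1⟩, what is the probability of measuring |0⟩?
0.6914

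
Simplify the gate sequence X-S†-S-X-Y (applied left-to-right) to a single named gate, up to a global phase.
Y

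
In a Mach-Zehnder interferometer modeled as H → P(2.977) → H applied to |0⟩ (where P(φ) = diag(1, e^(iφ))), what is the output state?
(0.006757 + 0.08193i)|0⟩ + (0.9932 - 0.08193i)|1⟩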